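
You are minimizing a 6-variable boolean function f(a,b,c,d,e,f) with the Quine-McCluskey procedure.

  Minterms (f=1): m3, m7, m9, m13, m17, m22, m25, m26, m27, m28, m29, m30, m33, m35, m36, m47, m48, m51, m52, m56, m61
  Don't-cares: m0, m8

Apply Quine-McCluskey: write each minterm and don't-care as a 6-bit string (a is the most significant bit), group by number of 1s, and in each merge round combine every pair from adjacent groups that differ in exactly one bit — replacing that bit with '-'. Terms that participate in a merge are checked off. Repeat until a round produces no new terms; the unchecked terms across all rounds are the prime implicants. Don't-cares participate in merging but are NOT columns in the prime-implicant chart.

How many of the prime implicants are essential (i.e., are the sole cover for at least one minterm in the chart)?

10

[col 0] 000000*, 000011*, 000111*, 001000*, 001001*, 001101*, 010001*, 010110*, 011001*, 011010*, 011011*, 011100*, 011101*, 011110*, 100001*, 100011*, 100100*, 101111, 110000*, 110011*, 110100*, 111000*, 111101*
[col 1] -00011, -11101, 0-1001*, 0-1101*, 00-000, 000-11, 001-01*, 00100-, 01-001, 01-110, 011-01*, 011-10, 0110-1, 01101-, 0111-0, 01110-, 1-0011, 1-0100, 1000-1, 11-000, 110-00
[col 2] 0-1-01
Prime implicants: -00011, -11101, 0-1-01, 00-000, 000-11, 00100-, 01-001, 01-110, 011-10, 0110-1, 01101-, 0111-0, 01110-, 1-0011, 1-0100, 1000-1, 101111, 11-000, 110-00
PI chart (minterm → PIs covering it):
  3 | -00011,000-11
  7 | 000-11  (sole → essential)
  9 | 0-1-01,00100-
  13 | 0-1-01  (sole → essential)
  17 | 01-001  (sole → essential)
  22 | 01-110  (sole → essential)
  25 | 0-1-01,01-001,0110-1
  26 | 011-10,01101-
  27 | 0110-1,01101-
  28 | 0111-0,01110-
  29 | -11101,0-1-01,01110-
  30 | 01-110,011-10,0111-0
  33 | 1000-1  (sole → essential)
  35 | -00011,1-0011,1000-1
  36 | 1-0100  (sole → essential)
  47 | 101111  (sole → essential)
  48 | 11-000,110-00
  51 | 1-0011  (sole → essential)
  52 | 1-0100,110-00
  56 | 11-000  (sole → essential)
  61 | -11101  (sole → essential)
Essential prime implicants: -11101, 0-1-01, 000-11, 01-001, 01-110, 1-0011, 1-0100, 1000-1, 101111, 11-000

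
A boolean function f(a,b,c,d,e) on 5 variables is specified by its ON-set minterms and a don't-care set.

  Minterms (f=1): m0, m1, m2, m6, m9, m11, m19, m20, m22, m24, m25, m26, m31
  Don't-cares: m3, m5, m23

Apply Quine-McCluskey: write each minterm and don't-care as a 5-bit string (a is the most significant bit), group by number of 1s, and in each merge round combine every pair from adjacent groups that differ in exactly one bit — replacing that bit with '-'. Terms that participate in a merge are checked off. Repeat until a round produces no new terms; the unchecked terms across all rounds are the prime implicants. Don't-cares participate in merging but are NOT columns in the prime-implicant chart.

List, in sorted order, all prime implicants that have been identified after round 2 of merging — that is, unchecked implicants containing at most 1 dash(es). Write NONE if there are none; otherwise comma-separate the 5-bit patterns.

[col 0] 00000*, 00001*, 00010*, 00011*, 00101*, 00110*, 01001*, 01011*, 10011*, 10100*, 10110*, 10111*, 11000*, 11001*, 11010*, 11111*
[col 1] -0011, -0110, -1001, 0-001*, 0-011*, 00-01, 00-10, 000-0*, 000-1*, 0000-*, 0001-*, 010-1*, 1-111, 10-11, 101-0, 1011-, 110-0, 1100-
[col 2] 0-0-1, 000--
Prime implicants: -0011, -0110, -1001, 0-0-1, 00-01, 00-10, 000--, 1-111, 10-11, 101-0, 1011-, 110-0, 1100-

-0011, -0110, -1001, 00-01, 00-10, 1-111, 10-11, 101-0, 1011-, 110-0, 1100-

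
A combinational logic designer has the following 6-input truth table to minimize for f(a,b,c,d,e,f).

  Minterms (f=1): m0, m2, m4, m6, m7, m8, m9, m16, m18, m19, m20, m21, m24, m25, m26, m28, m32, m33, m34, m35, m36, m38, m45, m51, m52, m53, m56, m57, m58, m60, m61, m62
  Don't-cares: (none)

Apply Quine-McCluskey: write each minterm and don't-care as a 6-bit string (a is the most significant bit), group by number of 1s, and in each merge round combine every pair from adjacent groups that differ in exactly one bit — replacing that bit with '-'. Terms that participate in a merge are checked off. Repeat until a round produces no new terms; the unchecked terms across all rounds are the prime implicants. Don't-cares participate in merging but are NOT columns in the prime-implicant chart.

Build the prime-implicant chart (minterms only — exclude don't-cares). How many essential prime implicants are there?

size-2^0 implicants → 000000(✓)  000010(✓)  000100(✓)  000110(✓)  000111(✓)  001000(✓)  001001(✓)  010000(✓)  010010(✓)  010011(✓)  010100(✓)  010101(✓)  011000(✓)  011001(✓)  011010(✓)  011100(✓)  100000(✓)  100001(✓)  100010(✓)  100011(✓)  100100(✓)  100110(✓)  101101(✓)  110011(✓)  110100(✓)  110101(✓)  111000(✓)  111001(✓)  111010(✓)  111100(✓)  111101(✓)  111110(✓)
size-2^1 implicants → -00000(✓)  -00010(✓)  -00100(✓)  -00110(✓)  -10011  -10100(✓)  -10101(✓)  -11000(✓)  -11001(✓)  -11010(✓)  -11100(✓)  0-0000(✓)  0-0010(✓)  0-0100(✓)  0-1000(✓)  0-1001(✓)  00-000(✓)  000-00(✓)  000-10(✓)  0000-0(✓)  0001-0(✓)  00011-  00100-(✓)  01-000(✓)  01-010(✓)  01-100(✓)  010-00(✓)  0100-0(✓)  01001-  01010-(✓)  011-00(✓)  0110-0(✓)  01100-(✓)  1-0011  1-0100(✓)  1-1101  100-00(✓)  100-10(✓)  1000-0(✓)  1000-1(✓)  10000-(✓)  10001-(✓)  1001-0(✓)  11-100(✓)  11-101(✓)  11010-(✓)  111-00(✓)  111-01(✓)  111-10(✓)  1110-0(✓)  11100-(✓)  1111-0(✓)  11110-(✓)
size-2^2 implicants → --0100  -00-00(✓)  -00-10(✓)  -000-0(✓)  -001-0(✓)  -1-100  -1010-  -11-00  -110-0  -1100-  0--000  0-0-00  0-00-0  0-100-  000--0(✓)  01--00  01-0-0  100--0(✓)  1000--  11-10-  111--0  111-0-
size-2^3 implicants → -00--0
Unchecked terms (primes): --0100, -00--0, -1-100, -10011, -1010-, -11-00, -110-0, -1100-, 0--000, 0-0-00, 0-00-0, 0-100-, 00011-, 01--00, 01-0-0, 01001-, 1-0011, 1-1101, 1000--, 11-10-, 111--0, 111-0-
Minterm coverage:
  m0 ⊆ -00--0,0--000,0-0-00,0-00-0
  m2 ⊆ -00--0,0-00-0
  m4 ⊆ --0100,-00--0,0-0-00
  m6 ⊆ -00--0,00011-
  m7 ⊆ 00011- [E]
  m8 ⊆ 0--000,0-100-
  m9 ⊆ 0-100- [E]
  m16 ⊆ 0--000,0-0-00,0-00-0,01--00,01-0-0
  m18 ⊆ 0-00-0,01-0-0,01001-
  m19 ⊆ -10011,01001-
  m20 ⊆ --0100,-1-100,-1010-,0-0-00,01--00
  m21 ⊆ -1010- [E]
  m24 ⊆ -11-00,-110-0,-1100-,0--000,0-100-,01--00,01-0-0
  m25 ⊆ -1100-,0-100-
  m26 ⊆ -110-0,01-0-0
  m28 ⊆ -1-100,-11-00,01--00
  m32 ⊆ -00--0,1000--
  m33 ⊆ 1000-- [E]
  m34 ⊆ -00--0,1000--
  m35 ⊆ 1-0011,1000--
  m36 ⊆ --0100,-00--0
  m38 ⊆ -00--0 [E]
  m45 ⊆ 1-1101 [E]
  m51 ⊆ -10011,1-0011
  m52 ⊆ --0100,-1-100,-1010-,11-10-
  m53 ⊆ -1010-,11-10-
  m56 ⊆ -11-00,-110-0,-1100-,111--0,111-0-
  m57 ⊆ -1100-,111-0-
  m58 ⊆ -110-0,111--0
  m60 ⊆ -1-100,-11-00,11-10-,111--0,111-0-
  m61 ⊆ 1-1101,11-10-,111-0-
  m62 ⊆ 111--0 [E]
E = {-00--0, -1010-, 0-100-, 00011-, 1-1101, 1000--, 111--0}

7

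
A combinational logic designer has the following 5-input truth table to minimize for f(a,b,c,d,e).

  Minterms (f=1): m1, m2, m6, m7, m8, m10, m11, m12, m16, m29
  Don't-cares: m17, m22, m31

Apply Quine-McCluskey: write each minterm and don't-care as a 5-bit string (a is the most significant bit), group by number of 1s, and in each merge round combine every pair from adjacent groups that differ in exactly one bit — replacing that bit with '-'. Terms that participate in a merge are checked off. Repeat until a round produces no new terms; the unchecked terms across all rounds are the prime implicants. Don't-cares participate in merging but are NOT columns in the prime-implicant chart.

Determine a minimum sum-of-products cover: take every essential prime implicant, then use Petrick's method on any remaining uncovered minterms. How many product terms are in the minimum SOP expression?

7

size-2^0 implicants → 00001(✓)  00010(✓)  00110(✓)  00111(✓)  01000(✓)  01010(✓)  01011(✓)  01100(✓)  10000(✓)  10001(✓)  10110(✓)  11101(✓)  11111(✓)
size-2^1 implicants → -0001  -0110  0-010  00-10  0011-  01-00  010-0  0101-  1000-  111-1
Unchecked terms (primes): -0001, -0110, 0-010, 00-10, 0011-, 01-00, 010-0, 0101-, 1000-, 111-1
Minterm coverage:
  m1 ⊆ -0001 [E]
  m2 ⊆ 0-010,00-10
  m6 ⊆ -0110,00-10,0011-
  m7 ⊆ 0011- [E]
  m8 ⊆ 01-00,010-0
  m10 ⊆ 0-010,010-0,0101-
  m11 ⊆ 0101- [E]
  m12 ⊆ 01-00 [E]
  m16 ⊆ 1000- [E]
  m29 ⊆ 111-1 [E]
E = {-0001, 0011-, 01-00, 0101-, 1000-, 111-1}
Petrick residual → 0-010
Cover = b'c'd'e + a'c'de' + a'b'cd + a'bd'e' + a'bc'd + ab'c'd' + abce  |cover|=7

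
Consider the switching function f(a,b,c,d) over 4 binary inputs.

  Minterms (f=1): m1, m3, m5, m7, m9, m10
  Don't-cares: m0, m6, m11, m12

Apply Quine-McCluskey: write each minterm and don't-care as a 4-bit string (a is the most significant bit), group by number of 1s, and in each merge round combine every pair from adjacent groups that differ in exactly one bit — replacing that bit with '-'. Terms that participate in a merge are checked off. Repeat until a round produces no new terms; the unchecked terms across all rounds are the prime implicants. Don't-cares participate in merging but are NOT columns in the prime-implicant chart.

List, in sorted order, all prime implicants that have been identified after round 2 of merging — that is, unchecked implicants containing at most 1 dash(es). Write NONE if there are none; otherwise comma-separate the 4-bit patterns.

Round 0: 0000✓ 0001✓ 0011✓ 0101✓ 0110✓ 0111✓ 1001✓ 1010✓ 1011✓ 1100
Round 1: -001✓ -011✓ 0-01✓ 0-11✓ 00-1✓ 000- 01-1✓ 011- 10-1✓ 101-
Round 2: -0-1 0--1
PIs = {-0-1, 0--1, 000-, 011-, 101-, 1100}

000-, 011-, 101-, 1100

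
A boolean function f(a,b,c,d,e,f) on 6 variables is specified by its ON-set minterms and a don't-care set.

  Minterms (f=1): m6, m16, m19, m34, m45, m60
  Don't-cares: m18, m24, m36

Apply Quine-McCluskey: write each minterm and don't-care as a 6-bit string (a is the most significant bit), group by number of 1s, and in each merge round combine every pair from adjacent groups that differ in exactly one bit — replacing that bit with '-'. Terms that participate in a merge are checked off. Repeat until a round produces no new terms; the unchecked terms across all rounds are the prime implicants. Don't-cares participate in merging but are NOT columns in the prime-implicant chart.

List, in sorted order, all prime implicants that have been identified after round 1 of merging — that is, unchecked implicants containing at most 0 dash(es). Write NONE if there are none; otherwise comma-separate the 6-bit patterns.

size-2^0 implicants → 000110  010000(✓)  010010(✓)  010011(✓)  011000(✓)  100010  100100  101101  111100
size-2^1 implicants → 01-000  0100-0  01001-
Unchecked terms (primes): 000110, 01-000, 0100-0, 01001-, 100010, 100100, 101101, 111100

000110, 100010, 100100, 101101, 111100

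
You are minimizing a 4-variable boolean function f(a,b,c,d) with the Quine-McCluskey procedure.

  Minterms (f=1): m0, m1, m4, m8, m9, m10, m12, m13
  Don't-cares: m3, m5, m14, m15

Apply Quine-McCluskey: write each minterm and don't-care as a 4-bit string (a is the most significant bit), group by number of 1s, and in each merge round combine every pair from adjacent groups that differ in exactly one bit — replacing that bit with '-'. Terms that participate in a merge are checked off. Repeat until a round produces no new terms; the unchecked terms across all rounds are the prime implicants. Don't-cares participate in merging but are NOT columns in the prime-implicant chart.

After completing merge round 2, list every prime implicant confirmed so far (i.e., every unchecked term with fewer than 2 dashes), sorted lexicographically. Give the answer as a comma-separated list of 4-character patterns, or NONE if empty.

Round 0: 0000✓ 0001✓ 0011✓ 0100✓ 0101✓ 1000✓ 1001✓ 1010✓ 1100✓ 1101✓ 1110✓ 1111✓
Round 1: -000✓ -001✓ -100✓ -101✓ 0-00✓ 0-01✓ 00-1 000-✓ 010-✓ 1-00✓ 1-01✓ 1-10✓ 10-0✓ 100-✓ 11-0✓ 11-1✓ 110-✓ 111-✓
Round 2: --00✓ --01✓ -00-✓ -10-✓ 0-0-✓ 1--0 1-0-✓ 11--
Round 3: --0-
PIs = {--0-, 00-1, 1--0, 11--}

00-1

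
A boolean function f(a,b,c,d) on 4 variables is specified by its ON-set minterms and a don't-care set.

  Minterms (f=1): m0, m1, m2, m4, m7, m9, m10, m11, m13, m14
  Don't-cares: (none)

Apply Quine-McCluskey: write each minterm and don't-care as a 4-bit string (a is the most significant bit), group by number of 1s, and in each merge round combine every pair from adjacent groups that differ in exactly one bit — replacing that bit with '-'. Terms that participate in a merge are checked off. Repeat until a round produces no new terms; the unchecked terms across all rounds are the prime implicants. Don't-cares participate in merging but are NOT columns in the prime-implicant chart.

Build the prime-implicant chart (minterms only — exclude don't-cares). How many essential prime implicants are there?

[col 0] 0000*, 0001*, 0010*, 0100*, 0111, 1001*, 1010*, 1011*, 1101*, 1110*
[col 1] -001, -010, 0-00, 00-0, 000-, 1-01, 1-10, 10-1, 101-
Prime implicants: -001, -010, 0-00, 00-0, 000-, 0111, 1-01, 1-10, 10-1, 101-
PI chart (minterm → PIs covering it):
  0 | 0-00,00-0,000-
  1 | -001,000-
  2 | -010,00-0
  4 | 0-00  (sole → essential)
  7 | 0111  (sole → essential)
  9 | -001,1-01,10-1
  10 | -010,1-10,101-
  11 | 10-1,101-
  13 | 1-01  (sole → essential)
  14 | 1-10  (sole → essential)
Essential prime implicants: 0-00, 0111, 1-01, 1-10

4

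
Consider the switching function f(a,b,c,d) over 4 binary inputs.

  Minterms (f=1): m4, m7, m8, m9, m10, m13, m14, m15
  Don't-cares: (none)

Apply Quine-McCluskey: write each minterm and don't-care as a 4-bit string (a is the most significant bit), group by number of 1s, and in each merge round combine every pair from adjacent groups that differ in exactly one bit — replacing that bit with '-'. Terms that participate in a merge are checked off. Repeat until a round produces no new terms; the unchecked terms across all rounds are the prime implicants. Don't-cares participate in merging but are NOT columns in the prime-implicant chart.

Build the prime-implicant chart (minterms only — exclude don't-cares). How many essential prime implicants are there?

2

[col 0] 0100, 0111*, 1000*, 1001*, 1010*, 1101*, 1110*, 1111*
[col 1] -111, 1-01, 1-10, 10-0, 100-, 11-1, 111-
Prime implicants: -111, 0100, 1-01, 1-10, 10-0, 100-, 11-1, 111-
PI chart (minterm → PIs covering it):
  4 | 0100  (sole → essential)
  7 | -111  (sole → essential)
  8 | 10-0,100-
  9 | 1-01,100-
  10 | 1-10,10-0
  13 | 1-01,11-1
  14 | 1-10,111-
  15 | -111,11-1,111-
Essential prime implicants: -111, 0100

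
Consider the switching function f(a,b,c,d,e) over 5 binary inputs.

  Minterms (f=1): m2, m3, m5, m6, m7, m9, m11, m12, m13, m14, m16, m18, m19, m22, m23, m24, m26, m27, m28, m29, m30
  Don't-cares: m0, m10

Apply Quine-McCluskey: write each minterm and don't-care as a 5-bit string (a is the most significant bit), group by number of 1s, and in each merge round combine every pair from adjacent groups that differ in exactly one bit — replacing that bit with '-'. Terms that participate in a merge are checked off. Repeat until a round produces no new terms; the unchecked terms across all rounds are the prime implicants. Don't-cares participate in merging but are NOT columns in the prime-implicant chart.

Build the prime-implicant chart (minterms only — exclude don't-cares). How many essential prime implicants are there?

3

size-2^0 implicants → 00000(✓)  00010(✓)  00011(✓)  00101(✓)  00110(✓)  00111(✓)  01001(✓)  01010(✓)  01011(✓)  01100(✓)  01101(✓)  01110(✓)  10000(✓)  10010(✓)  10011(✓)  10110(✓)  10111(✓)  11000(✓)  11010(✓)  11011(✓)  11100(✓)  11101(✓)  11110(✓)
size-2^1 implicants → -0000(✓)  -0010(✓)  -0011(✓)  -0110(✓)  -0111(✓)  -1010(✓)  -1011(✓)  -1100(✓)  -1101(✓)  -1110(✓)  0-010(✓)  0-011(✓)  0-101  0-110(✓)  00-10(✓)  00-11(✓)  000-0(✓)  0001-(✓)  001-1  0011-(✓)  01-01  01-10(✓)  010-1  0101-(✓)  011-0(✓)  0110-(✓)  1-000(✓)  1-010(✓)  1-011(✓)  1-110(✓)  10-10(✓)  10-11(✓)  100-0(✓)  1001-(✓)  1011-(✓)  11-00(✓)  11-10(✓)  110-0(✓)  1101-(✓)  111-0(✓)  1110-(✓)
size-2^2 implicants → --010(✓)  --011(✓)  --110(✓)  -0-10(✓)  -0-11(✓)  -00-0  -001-(✓)  -011-(✓)  -1-10(✓)  -101-(✓)  -11-0  -110-  0--10(✓)  0-01-(✓)  00-1-(✓)  1--10(✓)  1-0-0  1-01-(✓)  10-1-(✓)  11--0
size-2^3 implicants → ---10  --01-  -0-1-
Unchecked terms (primes): ---10, --01-, -0-1-, -00-0, -11-0, -110-, 0-101, 001-1, 01-01, 010-1, 1-0-0, 11--0
Minterm coverage:
  m2 ⊆ ---10,--01-,-0-1-,-00-0
  m3 ⊆ --01-,-0-1-
  m5 ⊆ 0-101,001-1
  m6 ⊆ ---10,-0-1-
  m7 ⊆ -0-1-,001-1
  m9 ⊆ 01-01,010-1
  m11 ⊆ --01-,010-1
  m12 ⊆ -11-0,-110-
  m13 ⊆ -110-,0-101,01-01
  m14 ⊆ ---10,-11-0
  m16 ⊆ -00-0,1-0-0
  m18 ⊆ ---10,--01-,-0-1-,-00-0,1-0-0
  m19 ⊆ --01-,-0-1-
  m22 ⊆ ---10,-0-1-
  m23 ⊆ -0-1- [E]
  m24 ⊆ 1-0-0,11--0
  m26 ⊆ ---10,--01-,1-0-0,11--0
  m27 ⊆ --01- [E]
  m28 ⊆ -11-0,-110-,11--0
  m29 ⊆ -110- [E]
  m30 ⊆ ---10,-11-0,11--0
E = {--01-, -0-1-, -110-}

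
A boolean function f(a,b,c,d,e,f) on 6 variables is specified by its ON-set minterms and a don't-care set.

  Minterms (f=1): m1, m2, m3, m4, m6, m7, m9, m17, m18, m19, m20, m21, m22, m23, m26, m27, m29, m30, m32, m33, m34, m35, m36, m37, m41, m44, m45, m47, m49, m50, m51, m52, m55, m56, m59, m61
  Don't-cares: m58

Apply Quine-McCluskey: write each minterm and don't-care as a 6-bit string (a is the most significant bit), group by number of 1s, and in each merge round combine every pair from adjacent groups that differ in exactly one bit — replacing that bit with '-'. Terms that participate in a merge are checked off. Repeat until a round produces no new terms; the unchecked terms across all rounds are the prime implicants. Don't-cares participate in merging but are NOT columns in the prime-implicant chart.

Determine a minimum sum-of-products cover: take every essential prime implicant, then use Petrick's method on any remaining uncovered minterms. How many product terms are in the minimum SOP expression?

13

size-2^0 implicants → 000001(✓)  000010(✓)  000011(✓)  000100(✓)  000110(✓)  000111(✓)  001001(✓)  010001(✓)  010010(✓)  010011(✓)  010100(✓)  010101(✓)  010110(✓)  010111(✓)  011010(✓)  011011(✓)  011101(✓)  011110(✓)  100000(✓)  100001(✓)  100010(✓)  100011(✓)  100100(✓)  100101(✓)  101001(✓)  101100(✓)  101101(✓)  101111(✓)  110001(✓)  110010(✓)  110011(✓)  110100(✓)  110111(✓)  111000(✓)  111010(✓)  111011(✓)  111101(✓)
size-2^1 implicants → -00001(✓)  -00010(✓)  -00011(✓)  -00100(✓)  -01001(✓)  -10001(✓)  -10010(✓)  -10011(✓)  -10100(✓)  -10111(✓)  -11010(✓)  -11011(✓)  -11101  0-0001(✓)  0-0010(✓)  0-0011(✓)  0-0100(✓)  0-0110(✓)  0-0111(✓)  00-001(✓)  000-10(✓)  000-11(✓)  0000-1(✓)  00001-(✓)  0001-0(✓)  00011-(✓)  01-010(✓)  01-011(✓)  01-101  01-110(✓)  010-01(✓)  010-10(✓)  010-11(✓)  0100-1(✓)  01001-(✓)  0101-0(✓)  0101-1(✓)  01010-(✓)  01011-(✓)  011-10(✓)  01101-(✓)  1-0001(✓)  1-0010(✓)  1-0011(✓)  1-0100(✓)  1-1101  10-001(✓)  10-100(✓)  10-101(✓)  100-00(✓)  100-01(✓)  1000-0(✓)  1000-1(✓)  10000-(✓)  10001-(✓)  10010-(✓)  101-01(✓)  1011-1  10110-(✓)  11-010(✓)  11-011(✓)  110-11(✓)  1100-1(✓)  11001-(✓)  1110-0  11101-(✓)
size-2^2 implicants → --0001(✓)  --0010(✓)  --0011(✓)  --0100  -0-001  -000-1(✓)  -0001-(✓)  -1-010(✓)  -1-011(✓)  -10-11  -100-1(✓)  -1001-(✓)  -1101-(✓)  0-0-10(✓)  0-0-11(✓)  0-00-1(✓)  0-001-(✓)  0-01-0  0-011-(✓)  000-1-(✓)  01--10  01-01-(✓)  010--1  010-1-(✓)  0101--  1-00-1(✓)  1-001-(✓)  10--01  10-10-  100-0-  1000--  11-01-(✓)
size-2^3 implicants → --00-1  --001-  -1-01-  0-0-1-
Unchecked terms (primes): --00-1, --001-, --0100, -0-001, -1-01-, -10-11, -11101, 0-0-1-, 0-01-0, 01--10, 01-101, 010--1, 0101--, 1-1101, 10--01, 10-10-, 100-0-, 1000--, 1011-1, 1110-0
Minterm coverage:
  m1 ⊆ --00-1,-0-001
  m2 ⊆ --001-,0-0-1-
  m3 ⊆ --00-1,--001-,0-0-1-
  m4 ⊆ --0100,0-01-0
  m6 ⊆ 0-0-1-,0-01-0
  m7 ⊆ 0-0-1- [E]
  m9 ⊆ -0-001 [E]
  m17 ⊆ --00-1,010--1
  m18 ⊆ --001-,-1-01-,0-0-1-,01--10
  m19 ⊆ --00-1,--001-,-1-01-,-10-11,0-0-1-,010--1
  m20 ⊆ --0100,0-01-0,0101--
  m21 ⊆ 01-101,010--1,0101--
  m22 ⊆ 0-0-1-,0-01-0,01--10,0101--
  m23 ⊆ -10-11,0-0-1-,010--1,0101--
  m26 ⊆ -1-01-,01--10
  m27 ⊆ -1-01- [E]
  m29 ⊆ -11101,01-101
  m30 ⊆ 01--10 [E]
  m32 ⊆ 100-0-,1000--
  m33 ⊆ --00-1,-0-001,10--01,100-0-,1000--
  m34 ⊆ --001-,1000--
  m35 ⊆ --00-1,--001-,1000--
  m36 ⊆ --0100,10-10-,100-0-
  m37 ⊆ 10--01,10-10-,100-0-
  m41 ⊆ -0-001,10--01
  m44 ⊆ 10-10- [E]
  m45 ⊆ 1-1101,10--01,10-10-,1011-1
  m47 ⊆ 1011-1 [E]
  m49 ⊆ --00-1 [E]
  m50 ⊆ --001-,-1-01-
  m51 ⊆ --00-1,--001-,-1-01-,-10-11
  m52 ⊆ --0100 [E]
  m55 ⊆ -10-11 [E]
  m56 ⊆ 1110-0 [E]
  m59 ⊆ -1-01- [E]
  m61 ⊆ -11101,1-1101
E = {--00-1, --0100, -0-001, -1-01-, -10-11, 0-0-1-, 01--10, 10-10-, 1011-1, 1110-0}
Petrick residual → -11101, 01-101, 1000--
Cover = c'd'f + c'de'f' + b'd'e'f + bd'e + bc'ef + bcde'f + a'c'e + a'bef' + a'bde'f + ab'de' + ab'c'd' + ab'cdf + abcd'f'  |cover|=13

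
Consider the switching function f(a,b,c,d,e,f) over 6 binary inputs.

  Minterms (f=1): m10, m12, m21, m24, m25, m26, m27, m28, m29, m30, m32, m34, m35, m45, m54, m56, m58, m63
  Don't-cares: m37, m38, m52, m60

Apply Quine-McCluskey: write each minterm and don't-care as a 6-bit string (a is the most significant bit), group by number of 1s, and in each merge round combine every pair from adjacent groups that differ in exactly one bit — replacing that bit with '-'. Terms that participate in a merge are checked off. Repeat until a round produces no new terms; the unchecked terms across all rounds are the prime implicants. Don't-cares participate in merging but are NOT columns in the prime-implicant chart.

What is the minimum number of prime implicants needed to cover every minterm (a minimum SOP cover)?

11

Round 0: 001010✓ 001100✓ 010101✓ 011000✓ 011001✓ 011010✓ 011011✓ 011100✓ 011101✓ 011110✓ 100000✓ 100010✓ 100011✓ 100101✓ 100110✓ 101101✓ 110100✓ 110110✓ 111000✓ 111010✓ 111100✓ 111111
Round 1: -11000✓ -11010✓ -11100✓ 0-1010 0-1100 01-101 011-00✓ 011-01✓ 011-10✓ 0110-0✓ 0110-1✓ 01100-✓ 01101-✓ 0111-0✓ 01110-✓ 1-0110 10-101 100-10 1000-0 10001- 11-100 1101-0 111-00✓ 1110-0✓
Round 2: -11-00 -110-0 011--0 011-0- 0110--
PIs = {-11-00, -110-0, 0-1010, 0-1100, 01-101, 011--0, 011-0-, 0110--, 1-0110, 10-101, 100-10, 1000-0, 10001-, 11-100, 1101-0, 111111}
Coverage chart:
  m10: 0-1010 ←essential
  m12: 0-1100 ←essential
  m21: 01-101 ←essential
  m24: -11-00,-110-0,011--0,011-0-,0110--
  m25: 011-0-,0110--
  m26: -110-0,0-1010,011--0,0110--
  m27: 0110-- ←essential
  m28: -11-00,0-1100,011--0,011-0-
  m29: 01-101,011-0-
  m30: 011--0 ←essential
  m32: 1000-0 ←essential
  m34: 100-10,1000-0,10001-
  m35: 10001- ←essential
  m45: 10-101 ←essential
  m54: 1-0110,1101-0
  m56: -11-00,-110-0
  m58: -110-0 ←essential
  m63: 111111 ←essential
Essential: -110-0, 0-1010, 0-1100, 01-101, 011--0, 0110--, 10-101, 1000-0, 10001-, 111111
Petrick residual → 1-0110
Min cover (11 terms): bcd'f' + a'cd'ef' + a'cde'f' + a'bde'f + a'bcf' + a'bcd' + ac'def' + ab'de'f + ab'c'd'f' + ab'c'd'e + abcdef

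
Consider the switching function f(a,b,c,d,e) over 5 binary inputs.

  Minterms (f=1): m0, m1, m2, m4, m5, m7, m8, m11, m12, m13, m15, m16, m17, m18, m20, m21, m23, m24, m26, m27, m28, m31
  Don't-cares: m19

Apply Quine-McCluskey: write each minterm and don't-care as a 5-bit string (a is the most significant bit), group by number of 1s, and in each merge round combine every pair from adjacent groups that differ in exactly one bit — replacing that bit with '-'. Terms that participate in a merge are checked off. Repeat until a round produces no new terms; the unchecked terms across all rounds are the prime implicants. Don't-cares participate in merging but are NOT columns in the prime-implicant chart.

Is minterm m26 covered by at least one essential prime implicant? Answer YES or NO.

[col 0] 00000*, 00001*, 00010*, 00100*, 00101*, 00111*, 01000*, 01011*, 01100*, 01101*, 01111*, 10000*, 10001*, 10010*, 10011*, 10100*, 10101*, 10111*, 11000*, 11010*, 11011*, 11100*, 11111*
[col 1] -0000*, -0001*, -0010*, -0100*, -0101*, -0111*, -1000*, -1011*, -1100*, -1111*, 0-000*, 0-100*, 0-101*, 0-111*, 00-00*, 00-01*, 000-0*, 0000-*, 001-1*, 0010-*, 01-00*, 01-11*, 011-1*, 0110-*, 1-000*, 1-010*, 1-011*, 1-100*, 1-111*, 10-00*, 10-01*, 10-11*, 100-0*, 100-1*, 1000-*, 1001-*, 101-1*, 1010-*, 11-00*, 11-11*, 110-0*, 1101-*
[col 2] --000*, --100*, --111, -0-00*, -0-01*, -00-0, -000-*, -01-1, -010-*, -1-00*, -1-11, 0--00*, 0-1-1, 0-10-, 00-0-*, 1--00*, 1--11, 1-0-0, 1-01-, 10--1, 10-0-*, 100--
[col 3] ---00, -0-0-
Prime implicants: ---00, --111, -0-0-, -00-0, -01-1, -1-11, 0-1-1, 0-10-, 1--11, 1-0-0, 1-01-, 10--1, 100--
PI chart (minterm → PIs covering it):
  0 | ---00,-0-0-,-00-0
  1 | -0-0-  (sole → essential)
  2 | -00-0  (sole → essential)
  4 | ---00,-0-0-,0-10-
  5 | -0-0-,-01-1,0-1-1,0-10-
  7 | --111,-01-1,0-1-1
  8 | ---00  (sole → essential)
  11 | -1-11  (sole → essential)
  12 | ---00,0-10-
  13 | 0-1-1,0-10-
  15 | --111,-1-11,0-1-1
  16 | ---00,-0-0-,-00-0,1-0-0,100--
  17 | -0-0-,10--1,100--
  18 | -00-0,1-0-0,1-01-,100--
  20 | ---00,-0-0-
  21 | -0-0-,-01-1,10--1
  23 | --111,-01-1,1--11,10--1
  24 | ---00,1-0-0
  26 | 1-0-0,1-01-
  27 | -1-11,1--11,1-01-
  28 | ---00  (sole → essential)
  31 | --111,-1-11,1--11
Essential prime implicants: ---00, -0-0-, -00-0, -1-11

NO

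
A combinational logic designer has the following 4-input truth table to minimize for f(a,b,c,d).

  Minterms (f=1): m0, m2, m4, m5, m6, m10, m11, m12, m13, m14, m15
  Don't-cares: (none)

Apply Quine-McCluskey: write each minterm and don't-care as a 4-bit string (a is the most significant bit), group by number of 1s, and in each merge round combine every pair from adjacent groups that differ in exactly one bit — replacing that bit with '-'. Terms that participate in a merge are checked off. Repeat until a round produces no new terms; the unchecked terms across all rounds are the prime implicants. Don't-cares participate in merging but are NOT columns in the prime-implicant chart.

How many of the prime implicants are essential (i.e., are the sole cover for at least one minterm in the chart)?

3

Round 0: 0000✓ 0010✓ 0100✓ 0101✓ 0110✓ 1010✓ 1011✓ 1100✓ 1101✓ 1110✓ 1111✓
Round 1: -010✓ -100✓ -101✓ -110✓ 0-00✓ 0-10✓ 00-0✓ 01-0✓ 010-✓ 1-10✓ 1-11✓ 101-✓ 11-0✓ 11-1✓ 110-✓ 111-✓
Round 2: --10 -1-0 -10- 0--0 1-1- 11--
PIs = {--10, -1-0, -10-, 0--0, 1-1-, 11--}
Coverage chart:
  m0: 0--0 ←essential
  m2: --10,0--0
  m4: -1-0,-10-,0--0
  m5: -10- ←essential
  m6: --10,-1-0,0--0
  m10: --10,1-1-
  m11: 1-1- ←essential
  m12: -1-0,-10-,11--
  m13: -10-,11--
  m14: --10,-1-0,1-1-,11--
  m15: 1-1-,11--
Essential: -10-, 0--0, 1-1-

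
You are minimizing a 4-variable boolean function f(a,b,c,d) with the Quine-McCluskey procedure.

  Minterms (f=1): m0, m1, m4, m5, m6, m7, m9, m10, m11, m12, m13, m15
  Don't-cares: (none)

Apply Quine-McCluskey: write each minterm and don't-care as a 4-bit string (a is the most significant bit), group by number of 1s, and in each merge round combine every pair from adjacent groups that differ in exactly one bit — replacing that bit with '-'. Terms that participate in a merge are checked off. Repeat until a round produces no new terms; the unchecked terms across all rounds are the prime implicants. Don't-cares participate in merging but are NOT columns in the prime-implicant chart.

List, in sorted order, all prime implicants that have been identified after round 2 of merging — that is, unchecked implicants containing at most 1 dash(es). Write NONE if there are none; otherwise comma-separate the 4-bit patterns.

size-2^0 implicants → 0000(✓)  0001(✓)  0100(✓)  0101(✓)  0110(✓)  0111(✓)  1001(✓)  1010(✓)  1011(✓)  1100(✓)  1101(✓)  1111(✓)
size-2^1 implicants → -001(✓)  -100(✓)  -101(✓)  -111(✓)  0-00(✓)  0-01(✓)  000-(✓)  01-0(✓)  01-1(✓)  010-(✓)  011-(✓)  1-01(✓)  1-11(✓)  10-1(✓)  101-  11-1(✓)  110-(✓)
size-2^2 implicants → --01  -1-1  -10-  0-0-  01--  1--1
Unchecked terms (primes): --01, -1-1, -10-, 0-0-, 01--, 1--1, 101-

101-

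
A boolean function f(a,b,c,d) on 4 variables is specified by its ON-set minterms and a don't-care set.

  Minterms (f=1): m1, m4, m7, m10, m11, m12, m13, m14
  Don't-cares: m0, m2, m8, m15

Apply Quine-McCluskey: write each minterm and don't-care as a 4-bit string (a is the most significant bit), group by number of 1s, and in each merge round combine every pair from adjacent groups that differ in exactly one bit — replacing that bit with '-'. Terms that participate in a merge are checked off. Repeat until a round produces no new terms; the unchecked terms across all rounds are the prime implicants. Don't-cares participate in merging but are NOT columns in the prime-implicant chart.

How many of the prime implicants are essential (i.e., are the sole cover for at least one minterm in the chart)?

size-2^0 implicants → 0000(✓)  0001(✓)  0010(✓)  0100(✓)  0111(✓)  1000(✓)  1010(✓)  1011(✓)  1100(✓)  1101(✓)  1110(✓)  1111(✓)
size-2^1 implicants → -000(✓)  -010(✓)  -100(✓)  -111  0-00(✓)  00-0(✓)  000-  1-00(✓)  1-10(✓)  1-11(✓)  10-0(✓)  101-(✓)  11-0(✓)  11-1(✓)  110-(✓)  111-(✓)
size-2^2 implicants → --00  -0-0  1--0  1-1-  11--
Unchecked terms (primes): --00, -0-0, -111, 000-, 1--0, 1-1-, 11--
Minterm coverage:
  m1 ⊆ 000- [E]
  m4 ⊆ --00 [E]
  m7 ⊆ -111 [E]
  m10 ⊆ -0-0,1--0,1-1-
  m11 ⊆ 1-1- [E]
  m12 ⊆ --00,1--0,11--
  m13 ⊆ 11-- [E]
  m14 ⊆ 1--0,1-1-,11--
E = {--00, -111, 000-, 1-1-, 11--}

5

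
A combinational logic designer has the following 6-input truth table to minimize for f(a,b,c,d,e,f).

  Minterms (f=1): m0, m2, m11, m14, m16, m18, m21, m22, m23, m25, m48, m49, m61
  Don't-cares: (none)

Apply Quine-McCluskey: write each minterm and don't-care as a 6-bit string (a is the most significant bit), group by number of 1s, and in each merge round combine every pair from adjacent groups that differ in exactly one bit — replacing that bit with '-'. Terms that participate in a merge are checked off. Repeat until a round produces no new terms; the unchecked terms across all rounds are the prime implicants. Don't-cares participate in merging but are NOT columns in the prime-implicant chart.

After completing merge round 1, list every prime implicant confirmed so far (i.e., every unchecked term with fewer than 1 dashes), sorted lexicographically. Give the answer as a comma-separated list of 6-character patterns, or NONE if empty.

[col 0] 000000*, 000010*, 001011, 001110, 010000*, 010010*, 010101*, 010110*, 010111*, 011001, 110000*, 110001*, 111101
[col 1] -10000, 0-0000*, 0-0010*, 0000-0*, 010-10, 0100-0*, 0101-1, 01011-, 11000-
[col 2] 0-00-0
Prime implicants: -10000, 0-00-0, 001011, 001110, 010-10, 0101-1, 01011-, 011001, 11000-, 111101

001011, 001110, 011001, 111101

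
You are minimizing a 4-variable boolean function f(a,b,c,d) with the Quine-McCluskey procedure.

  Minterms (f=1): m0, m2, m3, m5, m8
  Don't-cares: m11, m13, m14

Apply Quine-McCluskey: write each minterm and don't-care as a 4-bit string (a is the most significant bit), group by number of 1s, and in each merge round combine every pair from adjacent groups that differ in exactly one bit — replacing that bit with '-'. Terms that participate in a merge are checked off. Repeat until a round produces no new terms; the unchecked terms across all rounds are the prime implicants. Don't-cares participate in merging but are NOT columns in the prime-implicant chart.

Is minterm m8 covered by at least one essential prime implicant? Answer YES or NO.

size-2^0 implicants → 0000(✓)  0010(✓)  0011(✓)  0101(✓)  1000(✓)  1011(✓)  1101(✓)  1110
size-2^1 implicants → -000  -011  -101  00-0  001-
Unchecked terms (primes): -000, -011, -101, 00-0, 001-, 1110
Minterm coverage:
  m0 ⊆ -000,00-0
  m2 ⊆ 00-0,001-
  m3 ⊆ -011,001-
  m5 ⊆ -101 [E]
  m8 ⊆ -000 [E]
E = {-000, -101}

YES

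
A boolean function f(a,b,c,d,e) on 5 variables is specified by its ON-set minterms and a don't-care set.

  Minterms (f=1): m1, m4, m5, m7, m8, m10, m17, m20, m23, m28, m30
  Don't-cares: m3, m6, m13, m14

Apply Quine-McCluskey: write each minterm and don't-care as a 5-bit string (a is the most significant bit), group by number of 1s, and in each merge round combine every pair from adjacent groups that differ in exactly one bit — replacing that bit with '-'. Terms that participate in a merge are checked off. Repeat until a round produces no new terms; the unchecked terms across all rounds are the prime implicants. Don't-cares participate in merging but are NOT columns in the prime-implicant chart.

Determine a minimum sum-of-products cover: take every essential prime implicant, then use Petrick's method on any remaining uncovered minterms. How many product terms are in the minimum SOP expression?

6

Round 0: 00001✓ 00011✓ 00100✓ 00101✓ 00110✓ 00111✓ 01000✓ 01010✓ 01101✓ 01110✓ 10001✓ 10100✓ 10111✓ 11100✓ 11110✓
Round 1: -0001 -0100 -0111 -1110 0-101 0-110 00-01✓ 00-11✓ 000-1✓ 001-0✓ 001-1✓ 0010-✓ 0011-✓ 01-10 010-0 1-100 111-0
Round 2: 00--1 001--
PIs = {-0001, -0100, -0111, -1110, 0-101, 0-110, 00--1, 001--, 01-10, 010-0, 1-100, 111-0}
Coverage chart:
  m1: -0001,00--1
  m4: -0100,001--
  m5: 0-101,00--1,001--
  m7: -0111,00--1,001--
  m8: 010-0 ←essential
  m10: 01-10,010-0
  m17: -0001 ←essential
  m20: -0100,1-100
  m23: -0111 ←essential
  m28: 1-100,111-0
  m30: -1110,111-0
Essential: -0001, -0111, 010-0
Petrick residual → -0100, 0-101, 111-0
Min cover (6 terms): b'c'd'e + b'cd'e' + b'cde + a'cd'e + a'bc'e' + abce'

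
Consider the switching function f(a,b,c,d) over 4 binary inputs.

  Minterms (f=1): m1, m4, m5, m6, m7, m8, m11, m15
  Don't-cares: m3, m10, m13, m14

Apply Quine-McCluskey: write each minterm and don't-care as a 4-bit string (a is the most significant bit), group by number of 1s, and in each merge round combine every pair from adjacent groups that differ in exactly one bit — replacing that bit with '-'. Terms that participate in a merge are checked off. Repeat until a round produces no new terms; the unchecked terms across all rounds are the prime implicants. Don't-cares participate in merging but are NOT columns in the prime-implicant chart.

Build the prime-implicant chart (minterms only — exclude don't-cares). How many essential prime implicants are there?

3

[col 0] 0001*, 0011*, 0100*, 0101*, 0110*, 0111*, 1000*, 1010*, 1011*, 1101*, 1110*, 1111*
[col 1] -011*, -101*, -110*, -111*, 0-01*, 0-11*, 00-1*, 01-0*, 01-1*, 010-*, 011-*, 1-10*, 1-11*, 10-0, 101-*, 11-1*, 111-*
[col 2] --11, -1-1, -11-, 0--1, 01--, 1-1-
Prime implicants: --11, -1-1, -11-, 0--1, 01--, 1-1-, 10-0
PI chart (minterm → PIs covering it):
  1 | 0--1  (sole → essential)
  4 | 01--  (sole → essential)
  5 | -1-1,0--1,01--
  6 | -11-,01--
  7 | --11,-1-1,-11-,0--1,01--
  8 | 10-0  (sole → essential)
  11 | --11,1-1-
  15 | --11,-1-1,-11-,1-1-
Essential prime implicants: 0--1, 01--, 10-0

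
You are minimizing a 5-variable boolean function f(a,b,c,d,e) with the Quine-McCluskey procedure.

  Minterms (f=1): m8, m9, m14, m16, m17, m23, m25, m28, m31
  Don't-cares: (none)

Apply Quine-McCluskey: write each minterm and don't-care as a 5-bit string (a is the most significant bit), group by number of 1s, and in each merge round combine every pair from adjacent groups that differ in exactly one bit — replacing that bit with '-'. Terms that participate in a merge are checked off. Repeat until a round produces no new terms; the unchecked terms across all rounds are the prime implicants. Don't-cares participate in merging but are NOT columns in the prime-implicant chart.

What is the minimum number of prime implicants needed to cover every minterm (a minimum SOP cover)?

6

size-2^0 implicants → 01000(✓)  01001(✓)  01110  10000(✓)  10001(✓)  10111(✓)  11001(✓)  11100  11111(✓)
size-2^1 implicants → -1001  0100-  1-001  1-111  1000-
Unchecked terms (primes): -1001, 0100-, 01110, 1-001, 1-111, 1000-, 11100
Minterm coverage:
  m8 ⊆ 0100- [E]
  m9 ⊆ -1001,0100-
  m14 ⊆ 01110 [E]
  m16 ⊆ 1000- [E]
  m17 ⊆ 1-001,1000-
  m23 ⊆ 1-111 [E]
  m25 ⊆ -1001,1-001
  m28 ⊆ 11100 [E]
  m31 ⊆ 1-111 [E]
E = {0100-, 01110, 1-111, 1000-, 11100}
Petrick residual → -1001
Cover = bc'd'e + a'bc'd' + a'bcde' + acde + ab'c'd' + abcd'e'  |cover|=6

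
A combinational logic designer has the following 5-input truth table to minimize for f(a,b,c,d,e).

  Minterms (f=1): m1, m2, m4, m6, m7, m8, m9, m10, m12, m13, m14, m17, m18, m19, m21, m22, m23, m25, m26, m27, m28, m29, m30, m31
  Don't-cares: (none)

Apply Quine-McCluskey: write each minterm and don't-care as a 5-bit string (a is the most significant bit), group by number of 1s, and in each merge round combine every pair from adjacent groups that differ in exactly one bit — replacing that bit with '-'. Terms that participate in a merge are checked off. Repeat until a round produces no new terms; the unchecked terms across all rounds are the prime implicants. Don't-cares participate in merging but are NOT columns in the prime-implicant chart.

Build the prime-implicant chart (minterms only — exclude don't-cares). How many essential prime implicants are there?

5

Round 0: 00001✓ 00010✓ 00100✓ 00110✓ 00111✓ 01000✓ 01001✓ 01010✓ 01100✓ 01101✓ 01110✓ 10001✓ 10010✓ 10011✓ 10101✓ 10110✓ 10111✓ 11001✓ 11010✓ 11011✓ 11100✓ 11101✓ 11110✓ 11111✓
Round 1: -0001✓ -0010✓ -0110✓ -0111✓ -1001✓ -1010✓ -1100✓ -1101✓ -1110✓ 0-001✓ 0-010✓ 0-100✓ 0-110✓ 00-10✓ 001-0✓ 0011-✓ 01-00✓ 01-01✓ 01-10✓ 010-0✓ 0100-✓ 011-0✓ 0110-✓ 1-001✓ 1-010✓ 1-011✓ 1-101✓ 1-110✓ 1-111✓ 10-01✓ 10-10✓ 10-11✓ 100-1✓ 1001-✓ 101-1✓ 1011-✓ 11-01✓ 11-10✓ 11-11✓ 110-1✓ 1101-✓ 111-0✓ 111-1✓ 1110-✓ 1111-✓
Round 2: --001 --010✓ --110✓ -0-10✓ -011- -1-01 -1-10✓ -11-0 -110- 0--10✓ 0-1-0 01--0 01-0- 1--01✓ 1--10✓ 1--11✓ 1-0-1✓ 1-01-✓ 1-1-1✓ 1-11-✓ 10--1✓ 10-1-✓ 11--1✓ 11-1-✓ 111--
Round 3: ---10 1---1 1--1-
PIs = {---10, --001, -011-, -1-01, -11-0, -110-, 0-1-0, 01--0, 01-0-, 1---1, 1--1-, 111--}
Coverage chart:
  m1: --001 ←essential
  m2: ---10 ←essential
  m4: 0-1-0 ←essential
  m6: ---10,-011-,0-1-0
  m7: -011- ←essential
  m8: 01--0,01-0-
  m9: --001,-1-01,01-0-
  m10: ---10,01--0
  m12: -11-0,-110-,0-1-0,01--0,01-0-
  m13: -1-01,-110-,01-0-
  m14: ---10,-11-0,0-1-0,01--0
  m17: --001,1---1
  m18: ---10,1--1-
  m19: 1---1,1--1-
  m21: 1---1 ←essential
  m22: ---10,-011-,1--1-
  m23: -011-,1---1,1--1-
  m25: --001,-1-01,1---1
  m26: ---10,1--1-
  m27: 1---1,1--1-
  m28: -11-0,-110-,111--
  m29: -1-01,-110-,1---1,111--
  m30: ---10,-11-0,1--1-,111--
  m31: 1---1,1--1-,111--
Essential: ---10, --001, -011-, 0-1-0, 1---1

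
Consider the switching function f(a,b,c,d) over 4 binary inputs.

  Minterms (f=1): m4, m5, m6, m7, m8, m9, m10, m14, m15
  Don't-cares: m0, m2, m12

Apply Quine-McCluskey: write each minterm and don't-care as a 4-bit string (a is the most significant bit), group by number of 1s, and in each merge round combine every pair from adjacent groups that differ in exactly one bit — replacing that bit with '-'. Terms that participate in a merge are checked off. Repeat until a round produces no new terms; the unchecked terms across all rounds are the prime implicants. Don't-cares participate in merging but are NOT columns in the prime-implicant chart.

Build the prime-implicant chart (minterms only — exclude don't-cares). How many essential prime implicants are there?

4

[col 0] 0000*, 0010*, 0100*, 0101*, 0110*, 0111*, 1000*, 1001*, 1010*, 1100*, 1110*, 1111*
[col 1] -000*, -010*, -100*, -110*, -111*, 0-00*, 0-10*, 00-0*, 01-0*, 01-1*, 010-*, 011-*, 1-00*, 1-10*, 10-0*, 100-, 11-0*, 111-*
[col 2] --00*, --10*, -0-0*, -1-0*, -11-, 0--0*, 01--, 1--0*
[col 3] ---0
Prime implicants: ---0, -11-, 01--, 100-
PI chart (minterm → PIs covering it):
  4 | ---0,01--
  5 | 01--  (sole → essential)
  6 | ---0,-11-,01--
  7 | -11-,01--
  8 | ---0,100-
  9 | 100-  (sole → essential)
  10 | ---0  (sole → essential)
  14 | ---0,-11-
  15 | -11-  (sole → essential)
Essential prime implicants: ---0, -11-, 01--, 100-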